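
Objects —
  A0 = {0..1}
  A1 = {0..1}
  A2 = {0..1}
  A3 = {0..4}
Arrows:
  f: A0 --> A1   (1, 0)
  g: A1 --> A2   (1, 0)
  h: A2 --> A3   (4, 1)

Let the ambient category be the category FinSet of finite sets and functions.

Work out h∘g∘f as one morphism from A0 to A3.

  0 f-->1 g-->0 h-->4
  1 f-->0 g-->1 h-->1
composite: (4, 1)

Answer: (4, 1)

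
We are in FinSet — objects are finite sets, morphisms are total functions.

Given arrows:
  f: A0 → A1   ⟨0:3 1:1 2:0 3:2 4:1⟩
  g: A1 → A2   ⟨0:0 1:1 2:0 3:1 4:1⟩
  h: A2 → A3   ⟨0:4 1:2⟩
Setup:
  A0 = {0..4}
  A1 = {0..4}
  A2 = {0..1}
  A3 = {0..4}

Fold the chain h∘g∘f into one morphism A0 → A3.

Answer: ⟨0:2 1:2 2:4 3:4 4:2⟩

Trace:
  0 f→3 g→1 h→2
  1 f→1 g→1 h→2
  2 f→0 g→0 h→4
  3 f→2 g→0 h→4
  4 f→1 g→1 h→2
⟦path⟧: ⟨0:2 1:2 2:4 3:4 4:2⟩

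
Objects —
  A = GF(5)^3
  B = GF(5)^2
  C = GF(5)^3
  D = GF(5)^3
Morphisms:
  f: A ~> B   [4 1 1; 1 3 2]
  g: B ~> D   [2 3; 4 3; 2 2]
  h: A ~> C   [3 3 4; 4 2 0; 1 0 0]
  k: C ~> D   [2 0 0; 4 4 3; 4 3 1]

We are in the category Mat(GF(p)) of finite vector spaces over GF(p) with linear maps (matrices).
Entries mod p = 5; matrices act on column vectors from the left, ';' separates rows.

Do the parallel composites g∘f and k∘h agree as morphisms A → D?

Answer: DOES NOT COMMUTE

Work:
Along f;g (path 1):
  e0=⟨1,0,0⟩ f~>⟨4,1⟩ g~>⟨1,4,0⟩
  e1=⟨0,1,0⟩ f~>⟨1,3⟩ g~>⟨1,3,3⟩
  e2=⟨0,0,1⟩ f~>⟨1,2⟩ g~>⟨3,0,1⟩
  result₁ = [1 1 3; 4 3 0; 0 3 1]
Along h;k (path 2):
  e0=⟨1,0,0⟩ h~>⟨3,4,1⟩ k~>⟨1,1,0⟩
  e1=⟨0,1,0⟩ h~>⟨3,2,0⟩ k~>⟨1,0,3⟩
  e2=⟨0,0,1⟩ h~>⟨4,0,0⟩ k~>⟨3,1,1⟩
  result₂ = [1 1 3; 1 0 1; 0 3 1]
Equal? differ; not commutative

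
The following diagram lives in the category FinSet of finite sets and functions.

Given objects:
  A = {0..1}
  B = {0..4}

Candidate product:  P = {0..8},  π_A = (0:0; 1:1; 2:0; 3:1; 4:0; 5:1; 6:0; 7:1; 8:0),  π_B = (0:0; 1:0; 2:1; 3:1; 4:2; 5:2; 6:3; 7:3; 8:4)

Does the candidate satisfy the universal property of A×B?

Answer: NOT A VALID PRODUCT — |P|=9 ≠ |A|·|B|=10

Trace:
|A|·|B| = 2·5 = 10;  |P| = 9
  → cardinalities differ; no bijection possible.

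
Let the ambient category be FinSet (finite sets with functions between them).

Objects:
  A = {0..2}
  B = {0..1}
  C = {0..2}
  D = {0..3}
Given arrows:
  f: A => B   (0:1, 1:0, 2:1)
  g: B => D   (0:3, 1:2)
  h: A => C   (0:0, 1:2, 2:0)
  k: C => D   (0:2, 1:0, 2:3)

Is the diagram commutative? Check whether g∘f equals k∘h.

Along f;g (path 1):
  0 f=>1 g=>2
  1 f=>0 g=>3
  2 f=>1 g=>2
  result₁ = (0:2, 1:3, 2:2)
Along h;k (path 2):
  0 h=>0 k=>2
  1 h=>2 k=>3
  2 h=>0 k=>2
  result₂ = (0:2, 1:3, 2:2)
Equal? YES — commutes

Answer: COMMUTES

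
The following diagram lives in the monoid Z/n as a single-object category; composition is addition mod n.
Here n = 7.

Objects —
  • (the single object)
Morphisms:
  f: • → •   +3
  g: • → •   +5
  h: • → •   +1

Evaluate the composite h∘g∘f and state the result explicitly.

Answer: +2

Derivation:
  0 +3≡3 +5≡1 +1≡2  (mod 7)
result: +2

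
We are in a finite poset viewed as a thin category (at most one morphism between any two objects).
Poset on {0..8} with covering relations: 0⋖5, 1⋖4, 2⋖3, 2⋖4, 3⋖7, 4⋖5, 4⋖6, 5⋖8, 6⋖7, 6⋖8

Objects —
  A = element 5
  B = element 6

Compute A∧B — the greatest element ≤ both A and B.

Lower bounds of A=5 and B=6: {1,2,4}
  1 ≤ 4
  2 ≤ 4
  4 ≤ 4
glb = 4

Answer: A∧B = 4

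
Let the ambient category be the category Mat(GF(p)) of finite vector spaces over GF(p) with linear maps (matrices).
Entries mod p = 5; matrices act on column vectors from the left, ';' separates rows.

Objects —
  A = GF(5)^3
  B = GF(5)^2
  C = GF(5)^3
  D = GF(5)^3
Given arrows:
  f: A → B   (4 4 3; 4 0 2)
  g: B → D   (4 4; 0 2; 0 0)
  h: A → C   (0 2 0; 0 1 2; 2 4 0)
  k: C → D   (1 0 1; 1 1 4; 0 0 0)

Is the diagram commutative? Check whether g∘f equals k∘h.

Answer: DOES NOT COMMUTE

Work:
Along f;g (path 1):
  e0=(1,0,0) f→(4,4) g→(2,3,0)
  e1=(0,1,0) f→(4,0) g→(1,0,0)
  e2=(0,0,1) f→(3,2) g→(0,4,0)
  ⟦path⟧₁ = (2 1 0; 3 0 4; 0 0 0)
Along h;k (path 2):
  e0=(1,0,0) h→(0,0,2) k→(2,3,0)
  e1=(0,1,0) h→(2,1,4) k→(1,4,0)
  e2=(0,0,1) h→(0,2,0) k→(0,2,0)
  ⟦path⟧₂ = (2 1 0; 3 4 2; 0 0 0)
Equal? distinct morphisms ✗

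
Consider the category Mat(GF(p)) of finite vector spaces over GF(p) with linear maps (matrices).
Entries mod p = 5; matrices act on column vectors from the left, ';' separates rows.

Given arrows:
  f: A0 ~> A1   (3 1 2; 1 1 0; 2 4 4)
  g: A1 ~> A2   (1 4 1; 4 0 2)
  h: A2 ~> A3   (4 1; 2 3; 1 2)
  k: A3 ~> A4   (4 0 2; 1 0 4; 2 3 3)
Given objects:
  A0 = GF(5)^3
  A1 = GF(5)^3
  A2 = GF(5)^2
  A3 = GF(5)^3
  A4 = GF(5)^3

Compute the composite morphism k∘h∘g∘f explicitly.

Answer: (0 3 1; 1 0 2; 0 2 4)

Work:
  e0=⟨1,0,0⟩ f~>⟨3,1,2⟩ g~>⟨4,1⟩ h~>⟨2,1,1⟩ k~>⟨0,1,0⟩
  e1=⟨0,1,0⟩ f~>⟨1,1,4⟩ g~>⟨4,2⟩ h~>⟨3,4,3⟩ k~>⟨3,0,2⟩
  e2=⟨0,0,1⟩ f~>⟨2,0,4⟩ g~>⟨1,1⟩ h~>⟨0,0,3⟩ k~>⟨1,2,4⟩
composite: (0 3 1; 1 0 2; 0 2 4)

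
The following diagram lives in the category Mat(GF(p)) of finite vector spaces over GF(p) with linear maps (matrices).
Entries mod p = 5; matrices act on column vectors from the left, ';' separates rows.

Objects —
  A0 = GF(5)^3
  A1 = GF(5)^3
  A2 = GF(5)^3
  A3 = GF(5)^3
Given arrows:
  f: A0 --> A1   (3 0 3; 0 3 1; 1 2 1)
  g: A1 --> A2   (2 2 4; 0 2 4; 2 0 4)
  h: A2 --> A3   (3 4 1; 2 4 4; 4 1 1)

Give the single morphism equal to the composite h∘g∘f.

  e0=(1,0,0) f-->(3,0,1) g-->(0,4,0) h-->(1,1,4)
  e1=(0,1,0) f-->(0,3,2) g-->(4,4,3) h-->(1,1,3)
  e2=(0,0,1) f-->(3,1,1) g-->(2,1,0) h-->(0,3,4)
composite: (1 1 0; 1 1 3; 4 3 4)

Answer: (1 1 0; 1 1 3; 4 3 4)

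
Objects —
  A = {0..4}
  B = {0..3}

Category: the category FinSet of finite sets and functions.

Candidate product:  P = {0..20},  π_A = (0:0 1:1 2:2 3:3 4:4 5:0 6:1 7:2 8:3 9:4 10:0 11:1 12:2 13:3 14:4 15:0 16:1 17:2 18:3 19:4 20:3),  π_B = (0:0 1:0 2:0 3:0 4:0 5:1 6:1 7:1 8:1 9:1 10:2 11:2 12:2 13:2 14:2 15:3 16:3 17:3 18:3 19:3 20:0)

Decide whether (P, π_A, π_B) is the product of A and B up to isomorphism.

Answer: NOT A VALID PRODUCT — |P|=21 ≠ |A|·|B|=20

Derivation:
|A|·|B| = 5·4 = 20;  |P| = 21
  → cardinalities differ; no bijection possible.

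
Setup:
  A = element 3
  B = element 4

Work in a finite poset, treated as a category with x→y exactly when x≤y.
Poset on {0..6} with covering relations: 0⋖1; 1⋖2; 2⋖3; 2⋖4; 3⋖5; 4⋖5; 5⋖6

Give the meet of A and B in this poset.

Answer: A∧B = 2

Derivation:
Lower bounds of A=3 and B=4: {0,1,2}
  0 <= 2
  1 <= 2
  2 <= 2
glb = 2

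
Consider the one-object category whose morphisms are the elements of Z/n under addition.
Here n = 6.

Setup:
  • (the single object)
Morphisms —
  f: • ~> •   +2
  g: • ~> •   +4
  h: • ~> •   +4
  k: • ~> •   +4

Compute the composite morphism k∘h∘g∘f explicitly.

Answer: +2

Trace:
  0 +2≡2 +4≡0 +4≡4 +4≡2  (mod 6)
composite: +2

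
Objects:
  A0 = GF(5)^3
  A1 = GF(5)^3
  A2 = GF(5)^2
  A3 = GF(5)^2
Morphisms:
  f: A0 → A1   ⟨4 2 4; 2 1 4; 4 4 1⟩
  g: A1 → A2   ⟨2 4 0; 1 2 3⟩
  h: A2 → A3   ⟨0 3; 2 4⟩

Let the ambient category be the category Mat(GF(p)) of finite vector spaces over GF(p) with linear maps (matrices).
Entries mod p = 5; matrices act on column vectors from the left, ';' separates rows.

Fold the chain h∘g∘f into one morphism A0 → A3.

  e0=(1,0,0) f→(4,2,4) g→(1,0) h→(0,2)
  e1=(0,1,0) f→(2,1,4) g→(3,1) h→(3,0)
  e2=(0,0,1) f→(4,4,1) g→(4,0) h→(0,3)
composite: ⟨0 3 0; 2 0 3⟩

Answer: ⟨0 3 0; 2 0 3⟩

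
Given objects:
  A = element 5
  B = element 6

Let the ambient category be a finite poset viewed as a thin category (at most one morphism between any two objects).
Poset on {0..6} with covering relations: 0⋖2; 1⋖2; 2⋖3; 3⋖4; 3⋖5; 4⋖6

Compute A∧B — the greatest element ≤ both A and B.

Answer: A∧B = 3

Derivation:
Common predecessors of 5,6: {0,1,2,3}
  0 <= 3
  1 <= 3
  2 <= 3
  3 <= 3
glb = 3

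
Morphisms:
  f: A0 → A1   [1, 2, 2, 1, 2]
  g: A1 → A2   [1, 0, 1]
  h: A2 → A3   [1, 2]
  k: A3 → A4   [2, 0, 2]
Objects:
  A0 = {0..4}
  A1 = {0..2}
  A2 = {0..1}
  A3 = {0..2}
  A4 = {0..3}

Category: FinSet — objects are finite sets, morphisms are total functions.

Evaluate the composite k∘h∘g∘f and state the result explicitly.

Answer: [0, 2, 2, 0, 2]

Work:
  0 f→1 g→0 h→1 k→0
  1 f→2 g→1 h→2 k→2
  2 f→2 g→1 h→2 k→2
  3 f→1 g→0 h→1 k→0
  4 f→2 g→1 h→2 k→2
composite: [0, 2, 2, 0, 2]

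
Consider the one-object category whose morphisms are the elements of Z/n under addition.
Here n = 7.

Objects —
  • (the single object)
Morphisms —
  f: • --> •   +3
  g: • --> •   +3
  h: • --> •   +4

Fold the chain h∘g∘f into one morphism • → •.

Answer: +3

Work:
  0 +3≡3 +3≡6 +4≡3  (mod 7)
result: +3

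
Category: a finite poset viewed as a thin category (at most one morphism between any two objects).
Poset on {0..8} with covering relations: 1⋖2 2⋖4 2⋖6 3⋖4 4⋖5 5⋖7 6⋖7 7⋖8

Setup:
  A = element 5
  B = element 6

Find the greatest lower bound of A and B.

Answer: A∧B = 2

Trace:
Lower bounds of A=5 and B=6: {1,2}
  1 ≤ 2
  2 ≤ 2
glb = 2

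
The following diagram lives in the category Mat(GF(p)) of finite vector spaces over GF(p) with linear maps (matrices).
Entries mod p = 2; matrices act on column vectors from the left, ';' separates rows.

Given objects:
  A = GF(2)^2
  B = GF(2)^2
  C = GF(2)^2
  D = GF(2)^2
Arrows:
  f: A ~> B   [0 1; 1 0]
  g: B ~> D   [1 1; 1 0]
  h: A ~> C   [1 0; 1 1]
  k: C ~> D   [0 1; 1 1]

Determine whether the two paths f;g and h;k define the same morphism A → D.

1) trace f;g:
  e0=⟨1,0⟩ f~>⟨0,1⟩ g~>⟨1,0⟩
  e1=⟨0,1⟩ f~>⟨1,0⟩ g~>⟨1,1⟩
  ⟦path⟧₁ = [1 1; 0 1]
2) trace h;k:
  e0=⟨1,0⟩ h~>⟨1,1⟩ k~>⟨1,0⟩
  e1=⟨0,1⟩ h~>⟨0,1⟩ k~>⟨1,1⟩
  ⟦path⟧₂ = [1 1; 0 1]
Equal? YES — commutes

Answer: COMMUTES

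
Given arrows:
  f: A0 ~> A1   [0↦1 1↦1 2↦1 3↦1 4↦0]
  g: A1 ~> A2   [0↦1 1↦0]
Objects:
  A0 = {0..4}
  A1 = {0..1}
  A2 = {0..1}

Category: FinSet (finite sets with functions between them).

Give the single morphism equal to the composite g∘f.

Answer: [0↦0 1↦0 2↦0 3↦0 4↦1]

Derivation:
  0 f~>1 g~>0
  1 f~>1 g~>0
  2 f~>1 g~>0
  3 f~>1 g~>0
  4 f~>0 g~>1
result: [0↦0 1↦0 2↦0 3↦0 4↦1]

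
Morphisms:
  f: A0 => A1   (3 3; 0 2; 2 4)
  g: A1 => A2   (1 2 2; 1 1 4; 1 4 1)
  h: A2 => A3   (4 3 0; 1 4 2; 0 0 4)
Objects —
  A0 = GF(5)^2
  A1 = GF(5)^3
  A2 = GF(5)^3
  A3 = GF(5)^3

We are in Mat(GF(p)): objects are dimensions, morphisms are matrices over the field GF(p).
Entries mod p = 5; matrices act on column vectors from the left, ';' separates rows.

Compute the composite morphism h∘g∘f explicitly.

Answer: (1 3; 1 4; 0 0)

Derivation:
  e0=⟨1,0⟩ f=>⟨3,0,2⟩ g=>⟨2,1,0⟩ h=>⟨1,1,0⟩
  e1=⟨0,1⟩ f=>⟨3,2,4⟩ g=>⟨0,1,0⟩ h=>⟨3,4,0⟩
result: (1 3; 1 4; 0 0)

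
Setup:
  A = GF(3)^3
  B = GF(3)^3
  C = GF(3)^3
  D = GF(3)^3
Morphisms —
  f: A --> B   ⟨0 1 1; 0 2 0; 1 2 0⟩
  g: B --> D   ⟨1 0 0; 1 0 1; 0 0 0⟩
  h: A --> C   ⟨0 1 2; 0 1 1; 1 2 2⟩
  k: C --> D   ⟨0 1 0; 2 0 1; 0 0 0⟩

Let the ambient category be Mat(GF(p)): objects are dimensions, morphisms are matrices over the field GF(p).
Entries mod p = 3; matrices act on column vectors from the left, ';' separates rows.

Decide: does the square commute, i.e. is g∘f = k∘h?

Answer: DOES NOT COMMUTE

Trace:
1) trace f;g:
  e0=⟨1,0,0⟩ f-->⟨0,0,1⟩ g-->⟨0,1,0⟩
  e1=⟨0,1,0⟩ f-->⟨1,2,2⟩ g-->⟨1,0,0⟩
  e2=⟨0,0,1⟩ f-->⟨1,0,0⟩ g-->⟨1,1,0⟩
  composite₁ = ⟨0 1 1; 1 0 1; 0 0 0⟩
2) trace h;k:
  e0=⟨1,0,0⟩ h-->⟨0,0,1⟩ k-->⟨0,1,0⟩
  e1=⟨0,1,0⟩ h-->⟨1,1,2⟩ k-->⟨1,1,0⟩
  e2=⟨0,0,1⟩ h-->⟨2,1,2⟩ k-->⟨1,0,0⟩
  composite₂ = ⟨0 1 1; 1 1 0; 0 0 0⟩
Equal? differ; not commutative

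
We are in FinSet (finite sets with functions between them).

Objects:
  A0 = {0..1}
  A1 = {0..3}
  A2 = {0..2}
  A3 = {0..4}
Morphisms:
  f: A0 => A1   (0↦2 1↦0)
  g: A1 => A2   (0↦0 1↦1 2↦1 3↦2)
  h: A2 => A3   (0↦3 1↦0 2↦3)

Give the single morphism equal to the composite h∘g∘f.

  0 f=>2 g=>1 h=>0
  1 f=>0 g=>0 h=>3
⟦path⟧: (0↦0 1↦3)

Answer: (0↦0 1↦3)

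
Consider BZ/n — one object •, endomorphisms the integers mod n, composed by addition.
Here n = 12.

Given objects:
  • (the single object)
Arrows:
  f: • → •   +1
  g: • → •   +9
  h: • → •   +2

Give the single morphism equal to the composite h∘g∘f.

  0 +1≡1 +9≡10 +2≡0  (mod 12)
result: +0

Answer: +0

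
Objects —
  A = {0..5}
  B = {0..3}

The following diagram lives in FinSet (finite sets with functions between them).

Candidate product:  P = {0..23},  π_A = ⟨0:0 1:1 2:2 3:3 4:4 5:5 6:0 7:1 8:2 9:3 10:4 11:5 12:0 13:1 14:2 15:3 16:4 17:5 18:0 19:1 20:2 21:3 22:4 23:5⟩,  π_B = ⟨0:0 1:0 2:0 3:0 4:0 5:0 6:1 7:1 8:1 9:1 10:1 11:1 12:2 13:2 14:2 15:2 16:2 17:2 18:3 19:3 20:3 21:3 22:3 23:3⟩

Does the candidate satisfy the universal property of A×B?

Answer: VALID PRODUCT

Trace:
|A|·|B| = 6·4 = 24;  |P| = 24
Check the pairing map k ↦ (π_A(k), π_B(k)):
  0 : (0,0)
  1 : (1,0)
  2 : (2,0)
  3 : (3,0)
  4 : (4,0)
  5 : (5,0)
  6 : (0,1)
  7 : (1,1)
  8 : (2,1)
  9 : (3,1)
  10 : (4,1)
  11 : (5,1)
  12 : (0,2)
  13 : (1,2)
  14 : (2,2)
  15 : (3,2)
  16 : (4,2)
  17 : (5,2)
  18 : (0,3)
  19 : (1,3)
  20 : (2,3)
  21 : (3,3)
  22 : (4,3)
  23 : (5,3)
distinct pairs in image: 24 / 24 needed
  → bijection onto A×B; projections well-typed.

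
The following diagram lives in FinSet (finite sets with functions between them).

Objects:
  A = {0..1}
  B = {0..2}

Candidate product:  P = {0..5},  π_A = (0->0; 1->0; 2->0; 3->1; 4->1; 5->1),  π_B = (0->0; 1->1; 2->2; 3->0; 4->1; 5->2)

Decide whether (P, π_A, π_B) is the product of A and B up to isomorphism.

|A|·|B| = 2·3 = 6;  |P| = 6
Check the pairing map k ↦ (π_A(k), π_B(k)):
  0 -> (0,0)
  1 -> (0,1)
  2 -> (0,2)
  3 -> (1,0)
  4 -> (1,1)
  5 -> (1,2)
distinct pairs in image: 6 / 6 needed
  → bijection onto A×B; projections well-typed.

Answer: VALID PRODUCT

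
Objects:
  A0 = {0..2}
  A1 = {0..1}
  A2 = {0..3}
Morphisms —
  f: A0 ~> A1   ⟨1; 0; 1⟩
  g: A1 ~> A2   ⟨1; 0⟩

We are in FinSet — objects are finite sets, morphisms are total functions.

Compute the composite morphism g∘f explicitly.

  0 f~>1 g~>0
  1 f~>0 g~>1
  2 f~>1 g~>0
composite: ⟨0; 1; 0⟩

Answer: ⟨0; 1; 0⟩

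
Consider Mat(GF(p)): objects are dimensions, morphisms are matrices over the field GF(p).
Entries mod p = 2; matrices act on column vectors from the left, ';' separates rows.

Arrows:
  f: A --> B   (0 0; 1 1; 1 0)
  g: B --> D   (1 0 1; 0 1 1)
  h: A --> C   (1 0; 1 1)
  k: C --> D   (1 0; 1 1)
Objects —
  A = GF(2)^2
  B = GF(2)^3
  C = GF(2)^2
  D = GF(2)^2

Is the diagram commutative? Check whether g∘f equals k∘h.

Path 1 = f;g:
  e0=[1,0] f-->[0,1,1] g-->[1,0]
  e1=[0,1] f-->[0,1,0] g-->[0,1]
  result₁ = (1 0; 0 1)
Path 2 = h;k:
  e0=[1,0] h-->[1,1] k-->[1,0]
  e1=[0,1] h-->[0,1] k-->[0,1]
  result₂ = (1 0; 0 1)
Equal? YES — commutes

Answer: COMMUTES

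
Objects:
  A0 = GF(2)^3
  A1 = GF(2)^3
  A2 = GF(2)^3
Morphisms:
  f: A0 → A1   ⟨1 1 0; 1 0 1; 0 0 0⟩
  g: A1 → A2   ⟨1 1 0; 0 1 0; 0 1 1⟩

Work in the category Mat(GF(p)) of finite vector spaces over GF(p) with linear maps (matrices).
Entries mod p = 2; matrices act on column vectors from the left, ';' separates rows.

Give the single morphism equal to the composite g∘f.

Answer: ⟨0 1 1; 1 0 1; 1 0 1⟩

Work:
  e0=(1,0,0) f→(1,1,0) g→(0,1,1)
  e1=(0,1,0) f→(1,0,0) g→(1,0,0)
  e2=(0,0,1) f→(0,1,0) g→(1,1,1)
⟦path⟧: ⟨0 1 1; 1 0 1; 1 0 1⟩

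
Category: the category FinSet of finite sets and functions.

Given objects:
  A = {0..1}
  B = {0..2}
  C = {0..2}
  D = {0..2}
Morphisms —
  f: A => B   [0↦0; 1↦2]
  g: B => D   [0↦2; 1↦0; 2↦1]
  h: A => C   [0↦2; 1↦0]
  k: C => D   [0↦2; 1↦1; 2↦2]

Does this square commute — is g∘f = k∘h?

Path 1 = f;g:
  0 f=>0 g=>2
  1 f=>2 g=>1
  result₁ = [0↦2; 1↦1]
Path 2 = h;k:
  0 h=>2 k=>2
  1 h=>0 k=>2
  result₂ = [0↦2; 1↦2]
Equal? differ; not commutative

Answer: DOES NOT COMMUTE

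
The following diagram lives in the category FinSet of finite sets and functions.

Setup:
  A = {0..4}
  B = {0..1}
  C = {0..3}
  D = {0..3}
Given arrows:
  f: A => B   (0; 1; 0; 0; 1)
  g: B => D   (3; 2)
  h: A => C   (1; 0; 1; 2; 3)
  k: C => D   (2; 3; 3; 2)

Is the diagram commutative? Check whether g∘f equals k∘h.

Answer: COMMUTES

Trace:
Path 1 = f;g:
  0 f=>0 g=>3
  1 f=>1 g=>2
  2 f=>0 g=>3
  3 f=>0 g=>3
  4 f=>1 g=>2
  composite₁ = (3; 2; 3; 3; 2)
Path 2 = h;k:
  0 h=>1 k=>3
  1 h=>0 k=>2
  2 h=>1 k=>3
  3 h=>2 k=>3
  4 h=>3 k=>2
  composite₂ = (3; 2; 3; 3; 2)
Equal? YES — commutes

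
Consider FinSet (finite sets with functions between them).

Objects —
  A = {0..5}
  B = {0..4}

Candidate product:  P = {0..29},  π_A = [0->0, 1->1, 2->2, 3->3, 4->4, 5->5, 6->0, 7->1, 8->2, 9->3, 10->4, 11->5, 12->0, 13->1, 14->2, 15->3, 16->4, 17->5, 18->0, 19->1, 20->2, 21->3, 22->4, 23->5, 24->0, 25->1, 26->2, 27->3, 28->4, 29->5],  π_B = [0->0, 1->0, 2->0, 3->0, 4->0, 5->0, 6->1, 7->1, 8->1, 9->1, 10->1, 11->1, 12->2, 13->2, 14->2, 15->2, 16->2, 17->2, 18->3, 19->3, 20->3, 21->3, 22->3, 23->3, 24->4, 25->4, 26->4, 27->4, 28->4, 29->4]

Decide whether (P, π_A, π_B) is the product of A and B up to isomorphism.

Answer: VALID PRODUCT

Derivation:
|A|·|B| = 6·5 = 30;  |P| = 30
Check the pairing map k ↦ (π_A(k), π_B(k)):
  0 -> (0,0)
  1 -> (1,0)
  2 -> (2,0)
  3 -> (3,0)
  4 -> (4,0)
  5 -> (5,0)
  6 -> (0,1)
  7 -> (1,1)
  8 -> (2,1)
  9 -> (3,1)
  10 -> (4,1)
  11 -> (5,1)
  12 -> (0,2)
  13 -> (1,2)
  14 -> (2,2)
  15 -> (3,2)
  16 -> (4,2)
  17 -> (5,2)
  18 -> (0,3)
  19 -> (1,3)
  20 -> (2,3)
  21 -> (3,3)
  22 -> (4,3)
  23 -> (5,3)
  24 -> (0,4)
  25 -> (1,4)
  26 -> (2,4)
  27 -> (3,4)
  28 -> (4,4)
  29 -> (5,4)
distinct pairs in image: 30 / 30 needed
  → bijection onto A×B; projections well-typed.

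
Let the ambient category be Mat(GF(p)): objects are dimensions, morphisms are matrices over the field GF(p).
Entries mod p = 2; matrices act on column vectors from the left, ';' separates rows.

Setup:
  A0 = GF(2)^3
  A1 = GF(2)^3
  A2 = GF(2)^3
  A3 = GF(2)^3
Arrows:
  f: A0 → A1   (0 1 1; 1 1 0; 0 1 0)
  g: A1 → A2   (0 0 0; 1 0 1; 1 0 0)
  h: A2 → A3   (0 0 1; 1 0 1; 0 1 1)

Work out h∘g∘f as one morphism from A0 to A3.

Answer: (0 1 1; 0 1 1; 0 1 0)

Derivation:
  e0=⟨1,0,0⟩ f→⟨0,1,0⟩ g→⟨0,0,0⟩ h→⟨0,0,0⟩
  e1=⟨0,1,0⟩ f→⟨1,1,1⟩ g→⟨0,0,1⟩ h→⟨1,1,1⟩
  e2=⟨0,0,1⟩ f→⟨1,0,0⟩ g→⟨0,1,1⟩ h→⟨1,1,0⟩
composite: (0 1 1; 0 1 1; 0 1 0)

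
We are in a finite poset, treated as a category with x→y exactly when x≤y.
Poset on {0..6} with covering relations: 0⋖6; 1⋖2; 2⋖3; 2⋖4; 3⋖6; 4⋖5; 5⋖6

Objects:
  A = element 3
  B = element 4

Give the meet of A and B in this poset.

Answer: A∧B = 2

Work:
Lower bounds of A=3 and B=4: {1,2}
  1 ≤ 2
  2 ≤ 2
glb = 2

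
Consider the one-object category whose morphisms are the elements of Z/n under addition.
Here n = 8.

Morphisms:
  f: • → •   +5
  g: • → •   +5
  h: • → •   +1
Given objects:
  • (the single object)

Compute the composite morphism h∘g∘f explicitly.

  0 +5≡5 +5≡2 +1≡3  (mod 8)
result: +3

Answer: +3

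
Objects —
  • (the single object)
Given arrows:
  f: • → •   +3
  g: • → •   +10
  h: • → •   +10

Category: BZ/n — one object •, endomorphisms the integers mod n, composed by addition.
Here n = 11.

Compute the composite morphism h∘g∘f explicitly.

Answer: +1

Derivation:
  0 +3≡3 +10≡2 +10≡1  (mod 11)
composite: +1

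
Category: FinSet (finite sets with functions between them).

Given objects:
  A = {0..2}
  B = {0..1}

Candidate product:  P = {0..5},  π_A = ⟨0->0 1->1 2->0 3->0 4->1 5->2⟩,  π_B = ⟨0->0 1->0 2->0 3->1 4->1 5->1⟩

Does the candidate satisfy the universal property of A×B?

Answer: NOT A VALID PRODUCT — duplicate pair at indices 0,2

Work:
|A|·|B| = 3·2 = 6;  |P| = 6
Check the pairing map k ↦ (π_A(k), π_B(k)):
  0 -> (0,0)
  1 -> (1,0)
  2 -> (0,0)  ✗ repeats pair of k=0
  3 -> (0,1)
  4 -> (1,1)
  5 -> (2,1)
distinct pairs in image: 5 / 6 needed
  → (0,0) hit at k=0 and k=2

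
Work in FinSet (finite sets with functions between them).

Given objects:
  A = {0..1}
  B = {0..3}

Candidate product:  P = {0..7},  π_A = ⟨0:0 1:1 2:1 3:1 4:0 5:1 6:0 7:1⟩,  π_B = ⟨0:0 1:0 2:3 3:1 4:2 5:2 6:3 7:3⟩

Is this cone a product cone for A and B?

Answer: NOT A VALID PRODUCT — duplicate pair at indices 7,2

Work:
|A|·|B| = 2·4 = 8;  |P| = 8
Check the pairing map k ↦ (π_A(k), π_B(k)):
  0 : (0,0)
  1 : (1,0)
  2 : (1,3)
  3 : (1,1)
  4 : (0,2)
  5 : (1,2)
  6 : (0,3)
  7 : (1,3)  ✗ repeats pair of k=2
distinct pairs in image: 7 / 8 needed
  → (1,3) hit at k=2 and k=7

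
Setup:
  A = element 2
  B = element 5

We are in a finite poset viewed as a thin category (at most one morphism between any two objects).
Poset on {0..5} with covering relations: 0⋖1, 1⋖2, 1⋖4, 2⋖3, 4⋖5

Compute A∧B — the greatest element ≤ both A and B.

{x : x⊑A ∧ x⊑B} = {0,1}  (A=2, B=5)
  0 ⊑ 1
  1 ⊑ 1
glb = 1

Answer: A∧B = 1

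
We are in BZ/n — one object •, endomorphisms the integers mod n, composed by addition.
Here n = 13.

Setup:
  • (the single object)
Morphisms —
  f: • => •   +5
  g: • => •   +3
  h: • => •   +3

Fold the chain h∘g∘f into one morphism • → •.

Answer: +11

Work:
  0 +5≡5 +3≡8 +3≡11  (mod 13)
composite: +11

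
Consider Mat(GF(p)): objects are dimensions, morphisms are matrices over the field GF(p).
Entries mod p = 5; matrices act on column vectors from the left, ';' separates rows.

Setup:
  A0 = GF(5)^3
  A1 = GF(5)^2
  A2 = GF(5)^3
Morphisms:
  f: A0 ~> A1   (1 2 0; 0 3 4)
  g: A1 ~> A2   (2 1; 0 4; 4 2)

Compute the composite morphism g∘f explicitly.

Answer: (2 2 4; 0 2 1; 4 4 3)

Derivation:
  e0=⟨1,0,0⟩ f~>⟨1,0⟩ g~>⟨2,0,4⟩
  e1=⟨0,1,0⟩ f~>⟨2,3⟩ g~>⟨2,2,4⟩
  e2=⟨0,0,1⟩ f~>⟨0,4⟩ g~>⟨4,1,3⟩
composite: (2 2 4; 0 2 1; 4 4 3)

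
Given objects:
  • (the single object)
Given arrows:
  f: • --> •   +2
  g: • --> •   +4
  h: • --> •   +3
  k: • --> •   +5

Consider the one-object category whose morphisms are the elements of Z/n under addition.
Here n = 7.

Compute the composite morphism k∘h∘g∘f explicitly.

Answer: +0

Trace:
  0 +2≡2 +4≡6 +3≡2 +5≡0  (mod 7)
result: +0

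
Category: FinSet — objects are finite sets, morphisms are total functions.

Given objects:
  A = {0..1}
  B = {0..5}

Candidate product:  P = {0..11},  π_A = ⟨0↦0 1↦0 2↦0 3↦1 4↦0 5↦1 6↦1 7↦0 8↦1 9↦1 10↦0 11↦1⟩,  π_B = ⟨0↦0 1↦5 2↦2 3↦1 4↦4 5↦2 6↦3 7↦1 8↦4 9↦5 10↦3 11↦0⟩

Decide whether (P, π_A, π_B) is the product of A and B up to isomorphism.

|A|·|B| = 2·6 = 12;  |P| = 12
Check the pairing map k ↦ (π_A(k), π_B(k)):
  0 ↦ (0,0)
  1 ↦ (0,5)
  2 ↦ (0,2)
  3 ↦ (1,1)
  4 ↦ (0,4)
  5 ↦ (1,2)
  6 ↦ (1,3)
  7 ↦ (0,1)
  8 ↦ (1,4)
  9 ↦ (1,5)
  10 ↦ (0,3)
  11 ↦ (1,0)
distinct pairs in image: 12 / 12 needed
  → bijection onto A×B; projections well-typed.

Answer: VALID PRODUCT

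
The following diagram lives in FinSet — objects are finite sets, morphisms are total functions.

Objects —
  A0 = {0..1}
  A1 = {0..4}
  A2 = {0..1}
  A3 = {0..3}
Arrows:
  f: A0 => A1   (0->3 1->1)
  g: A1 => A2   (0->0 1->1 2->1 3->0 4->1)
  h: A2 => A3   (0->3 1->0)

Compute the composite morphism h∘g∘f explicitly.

  0 f=>3 g=>0 h=>3
  1 f=>1 g=>1 h=>0
⟦path⟧: (0->3 1->0)

Answer: (0->3 1->0)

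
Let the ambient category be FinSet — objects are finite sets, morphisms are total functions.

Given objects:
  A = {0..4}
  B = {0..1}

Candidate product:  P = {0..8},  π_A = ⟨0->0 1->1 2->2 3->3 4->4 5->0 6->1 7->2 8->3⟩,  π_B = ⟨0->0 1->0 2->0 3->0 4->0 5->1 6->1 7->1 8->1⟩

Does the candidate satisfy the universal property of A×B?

Answer: NOT A VALID PRODUCT — |P|=9 ≠ |A|·|B|=10

Derivation:
|A|·|B| = 5·2 = 10;  |P| = 9
  → cardinalities differ; no bijection possible.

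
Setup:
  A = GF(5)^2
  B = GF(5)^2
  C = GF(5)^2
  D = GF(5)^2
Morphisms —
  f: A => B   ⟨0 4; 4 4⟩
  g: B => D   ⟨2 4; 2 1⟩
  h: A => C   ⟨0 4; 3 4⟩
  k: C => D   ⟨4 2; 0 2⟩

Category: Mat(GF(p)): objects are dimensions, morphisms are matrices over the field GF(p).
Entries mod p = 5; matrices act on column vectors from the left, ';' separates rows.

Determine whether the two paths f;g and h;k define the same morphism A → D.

1) trace f;g:
  e0=⟨1,0⟩ f=>⟨0,4⟩ g=>⟨1,4⟩
  e1=⟨0,1⟩ f=>⟨4,4⟩ g=>⟨4,2⟩
  composite₁ = ⟨1 4; 4 2⟩
2) trace h;k:
  e0=⟨1,0⟩ h=>⟨0,3⟩ k=>⟨1,1⟩
  e1=⟨0,1⟩ h=>⟨4,4⟩ k=>⟨4,3⟩
  composite₂ = ⟨1 4; 1 3⟩
Equal? NO — does not commute

Answer: DOES NOT COMMUTE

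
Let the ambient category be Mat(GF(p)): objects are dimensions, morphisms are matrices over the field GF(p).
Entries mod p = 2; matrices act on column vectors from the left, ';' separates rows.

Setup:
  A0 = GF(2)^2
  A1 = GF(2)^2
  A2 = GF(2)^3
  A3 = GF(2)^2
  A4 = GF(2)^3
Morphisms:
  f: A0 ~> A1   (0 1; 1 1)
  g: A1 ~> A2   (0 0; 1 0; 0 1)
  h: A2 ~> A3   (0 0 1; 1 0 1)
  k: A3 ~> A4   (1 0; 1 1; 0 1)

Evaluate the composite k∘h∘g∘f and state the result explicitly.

  e0=⟨1,0⟩ f~>⟨0,1⟩ g~>⟨0,0,1⟩ h~>⟨1,1⟩ k~>⟨1,0,1⟩
  e1=⟨0,1⟩ f~>⟨1,1⟩ g~>⟨0,1,1⟩ h~>⟨1,1⟩ k~>⟨1,0,1⟩
result: (1 1; 0 0; 1 1)

Answer: (1 1; 0 0; 1 1)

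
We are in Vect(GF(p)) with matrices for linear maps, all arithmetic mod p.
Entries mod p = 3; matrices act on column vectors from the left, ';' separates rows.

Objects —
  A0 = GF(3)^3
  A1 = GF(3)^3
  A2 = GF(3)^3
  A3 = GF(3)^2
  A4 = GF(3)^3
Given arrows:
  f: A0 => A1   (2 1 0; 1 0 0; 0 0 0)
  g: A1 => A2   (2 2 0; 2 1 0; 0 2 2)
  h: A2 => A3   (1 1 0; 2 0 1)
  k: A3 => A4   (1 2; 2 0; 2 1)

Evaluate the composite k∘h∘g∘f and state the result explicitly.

Answer: (0 0 0; 1 2 0; 0 0 0)

Work:
  e0=⟨1,0,0⟩ f=>⟨2,1,0⟩ g=>⟨0,2,2⟩ h=>⟨2,2⟩ k=>⟨0,1,0⟩
  e1=⟨0,1,0⟩ f=>⟨1,0,0⟩ g=>⟨2,2,0⟩ h=>⟨1,1⟩ k=>⟨0,2,0⟩
  e2=⟨0,0,1⟩ f=>⟨0,0,0⟩ g=>⟨0,0,0⟩ h=>⟨0,0⟩ k=>⟨0,0,0⟩
result: (0 0 0; 1 2 0; 0 0 0)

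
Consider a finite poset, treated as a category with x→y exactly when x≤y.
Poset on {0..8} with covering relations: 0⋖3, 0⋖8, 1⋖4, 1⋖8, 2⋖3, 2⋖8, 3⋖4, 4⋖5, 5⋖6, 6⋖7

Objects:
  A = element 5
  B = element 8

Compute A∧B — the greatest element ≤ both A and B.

Common predecessors of 5,8: {0,1,2}
  maximal lower bounds 0 and 1 are incomparable: neither 0<=1 nor 1<=0
→ no greatest lower bound exists

Answer: NO MEET EXISTS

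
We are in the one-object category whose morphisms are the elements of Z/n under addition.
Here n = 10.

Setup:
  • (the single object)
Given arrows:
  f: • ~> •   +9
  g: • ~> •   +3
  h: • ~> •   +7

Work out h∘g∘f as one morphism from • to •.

  0 +9≡9 +3≡2 +7≡9  (mod 10)
composite: +9

Answer: +9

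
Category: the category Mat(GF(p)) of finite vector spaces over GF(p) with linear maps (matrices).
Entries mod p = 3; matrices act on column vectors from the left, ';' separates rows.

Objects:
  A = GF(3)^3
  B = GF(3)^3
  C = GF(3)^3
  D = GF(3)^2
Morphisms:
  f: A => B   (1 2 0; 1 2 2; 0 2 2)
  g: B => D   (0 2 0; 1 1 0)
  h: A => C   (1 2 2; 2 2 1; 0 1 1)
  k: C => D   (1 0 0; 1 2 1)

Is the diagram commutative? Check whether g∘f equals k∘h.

Answer: DOES NOT COMMUTE

Work:
Path 1 = f;g:
  e0=⟨1,0,0⟩ f=>⟨1,1,0⟩ g=>⟨2,2⟩
  e1=⟨0,1,0⟩ f=>⟨2,2,2⟩ g=>⟨1,1⟩
  e2=⟨0,0,1⟩ f=>⟨0,2,2⟩ g=>⟨1,2⟩
  composite₁ = (2 1 1; 2 1 2)
Path 2 = h;k:
  e0=⟨1,0,0⟩ h=>⟨1,2,0⟩ k=>⟨1,2⟩
  e1=⟨0,1,0⟩ h=>⟨2,2,1⟩ k=>⟨2,1⟩
  e2=⟨0,0,1⟩ h=>⟨2,1,1⟩ k=>⟨2,2⟩
  composite₂ = (1 2 2; 2 1 2)
Equal? NO — does not commute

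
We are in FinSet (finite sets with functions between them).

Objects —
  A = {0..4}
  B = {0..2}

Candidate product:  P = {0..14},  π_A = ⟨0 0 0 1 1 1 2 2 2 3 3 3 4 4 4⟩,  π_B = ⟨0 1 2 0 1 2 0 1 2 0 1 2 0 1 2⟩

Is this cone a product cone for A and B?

Answer: VALID PRODUCT

Trace:
|A|·|B| = 5·3 = 15;  |P| = 15
Check the pairing map k ↦ (π_A(k), π_B(k)):
  0 ↦ (0,0)
  1 ↦ (0,1)
  2 ↦ (0,2)
  3 ↦ (1,0)
  4 ↦ (1,1)
  5 ↦ (1,2)
  6 ↦ (2,0)
  7 ↦ (2,1)
  8 ↦ (2,2)
  9 ↦ (3,0)
  10 ↦ (3,1)
  11 ↦ (3,2)
  12 ↦ (4,0)
  13 ↦ (4,1)
  14 ↦ (4,2)
distinct pairs in image: 15 / 15 needed
  → bijection onto A×B; projections well-typed.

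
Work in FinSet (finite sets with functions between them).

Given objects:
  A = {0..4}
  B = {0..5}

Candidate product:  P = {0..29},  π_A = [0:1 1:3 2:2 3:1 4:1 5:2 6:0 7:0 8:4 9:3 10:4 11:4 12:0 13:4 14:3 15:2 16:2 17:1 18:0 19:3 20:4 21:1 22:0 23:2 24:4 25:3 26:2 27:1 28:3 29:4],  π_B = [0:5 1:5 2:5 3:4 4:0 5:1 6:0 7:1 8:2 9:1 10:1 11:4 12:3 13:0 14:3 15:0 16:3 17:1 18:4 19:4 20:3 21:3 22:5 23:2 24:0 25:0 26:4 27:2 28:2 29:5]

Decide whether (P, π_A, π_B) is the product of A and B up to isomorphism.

Answer: NOT A VALID PRODUCT — duplicate pair at indices 13,24

Work:
|A|·|B| = 5·6 = 30;  |P| = 30
Check the pairing map k ↦ (π_A(k), π_B(k)):
  0 : (1,5)
  1 : (3,5)
  2 : (2,5)
  3 : (1,4)
  4 : (1,0)
  5 : (2,1)
  6 : (0,0)
  7 : (0,1)
  8 : (4,2)
  9 : (3,1)
  10 : (4,1)
  11 : (4,4)
  12 : (0,3)
  13 : (4,0)
  14 : (3,3)
  15 : (2,0)
  16 : (2,3)
  17 : (1,1)
  18 : (0,4)
  19 : (3,4)
  20 : (4,3)
  21 : (1,3)
  22 : (0,5)
  23 : (2,2)
  24 : (4,0)  ✗ repeats pair of k=13
  25 : (3,0)
  26 : (2,4)
  27 : (1,2)
  28 : (3,2)
  29 : (4,5)
distinct pairs in image: 29 / 30 needed
  → (4,0) hit at k=13 and k=24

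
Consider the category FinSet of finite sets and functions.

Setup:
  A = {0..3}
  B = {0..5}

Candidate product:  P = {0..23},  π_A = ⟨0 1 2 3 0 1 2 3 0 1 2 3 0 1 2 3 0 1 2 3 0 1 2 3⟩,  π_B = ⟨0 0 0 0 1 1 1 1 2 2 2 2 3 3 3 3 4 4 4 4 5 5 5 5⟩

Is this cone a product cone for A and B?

Answer: VALID PRODUCT

Work:
|A|·|B| = 4·6 = 24;  |P| = 24
Check the pairing map k ↦ (π_A(k), π_B(k)):
  0 : (0,0)
  1 : (1,0)
  2 : (2,0)
  3 : (3,0)
  4 : (0,1)
  5 : (1,1)
  6 : (2,1)
  7 : (3,1)
  8 : (0,2)
  9 : (1,2)
  10 : (2,2)
  11 : (3,2)
  12 : (0,3)
  13 : (1,3)
  14 : (2,3)
  15 : (3,3)
  16 : (0,4)
  17 : (1,4)
  18 : (2,4)
  19 : (3,4)
  20 : (0,5)
  21 : (1,5)
  22 : (2,5)
  23 : (3,5)
distinct pairs in image: 24 / 24 needed
  → bijection onto A×B; projections well-typed.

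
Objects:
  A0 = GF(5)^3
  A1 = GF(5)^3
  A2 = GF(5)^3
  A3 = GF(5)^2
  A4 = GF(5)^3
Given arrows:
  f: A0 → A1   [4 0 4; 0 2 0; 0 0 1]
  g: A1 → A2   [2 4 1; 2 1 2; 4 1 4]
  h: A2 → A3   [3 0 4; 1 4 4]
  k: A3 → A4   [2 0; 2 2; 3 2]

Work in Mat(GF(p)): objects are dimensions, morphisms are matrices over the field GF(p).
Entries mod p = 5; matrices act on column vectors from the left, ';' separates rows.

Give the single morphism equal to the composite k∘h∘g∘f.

Answer: [1 4 4; 4 2 2; 2 4 4]

Work:
  e0=[1,0,0] f→[4,0,0] g→[3,3,1] h→[3,4] k→[1,4,2]
  e1=[0,1,0] f→[0,2,0] g→[3,2,2] h→[2,4] k→[4,2,4]
  e2=[0,0,1] f→[4,0,1] g→[4,0,0] h→[2,4] k→[4,2,4]
result: [1 4 4; 4 2 2; 2 4 4]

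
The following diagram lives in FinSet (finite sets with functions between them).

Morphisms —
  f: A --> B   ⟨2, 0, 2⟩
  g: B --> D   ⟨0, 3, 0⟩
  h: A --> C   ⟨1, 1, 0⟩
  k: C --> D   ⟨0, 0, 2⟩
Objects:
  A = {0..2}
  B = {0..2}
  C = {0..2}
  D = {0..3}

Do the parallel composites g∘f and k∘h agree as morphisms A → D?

Along f;g (path 1):
  0 f-->2 g-->0
  1 f-->0 g-->0
  2 f-->2 g-->0
  result₁ = ⟨0, 0, 0⟩
Along h;k (path 2):
  0 h-->1 k-->0
  1 h-->1 k-->0
  2 h-->0 k-->0
  result₂ = ⟨0, 0, 0⟩
Equal? YES — commutes

Answer: COMMUTES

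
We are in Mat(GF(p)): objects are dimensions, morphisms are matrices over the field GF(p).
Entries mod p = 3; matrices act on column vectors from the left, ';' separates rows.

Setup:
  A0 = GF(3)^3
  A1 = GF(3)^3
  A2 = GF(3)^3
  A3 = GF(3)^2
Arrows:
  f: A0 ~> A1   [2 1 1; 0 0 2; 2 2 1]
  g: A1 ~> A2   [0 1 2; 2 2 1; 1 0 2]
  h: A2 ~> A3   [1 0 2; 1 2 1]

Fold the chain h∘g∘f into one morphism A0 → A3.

  e0=(1,0,0) f~>(2,0,2) g~>(1,0,0) h~>(1,1)
  e1=(0,1,0) f~>(1,0,2) g~>(1,1,2) h~>(2,2)
  e2=(0,0,1) f~>(1,2,1) g~>(1,1,0) h~>(1,0)
result: [1 2 1; 1 2 0]

Answer: [1 2 1; 1 2 0]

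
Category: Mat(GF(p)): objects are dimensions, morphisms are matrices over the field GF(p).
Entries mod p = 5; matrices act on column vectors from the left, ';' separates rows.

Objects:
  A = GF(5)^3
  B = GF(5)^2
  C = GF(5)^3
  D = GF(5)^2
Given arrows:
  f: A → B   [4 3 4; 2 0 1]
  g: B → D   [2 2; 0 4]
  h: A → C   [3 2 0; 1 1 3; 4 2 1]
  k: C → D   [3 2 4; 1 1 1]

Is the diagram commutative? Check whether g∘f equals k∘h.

Path 1 = f;g:
  e0=(1,0,0) f→(4,2) g→(2,3)
  e1=(0,1,0) f→(3,0) g→(1,0)
  e2=(0,0,1) f→(4,1) g→(0,4)
  composite₁ = [2 1 0; 3 0 4]
Path 2 = h;k:
  e0=(1,0,0) h→(3,1,4) k→(2,3)
  e1=(0,1,0) h→(2,1,2) k→(1,0)
  e2=(0,0,1) h→(0,3,1) k→(0,4)
  composite₂ = [2 1 0; 3 0 4]
Equal? equal; square commutes

Answer: COMMUTES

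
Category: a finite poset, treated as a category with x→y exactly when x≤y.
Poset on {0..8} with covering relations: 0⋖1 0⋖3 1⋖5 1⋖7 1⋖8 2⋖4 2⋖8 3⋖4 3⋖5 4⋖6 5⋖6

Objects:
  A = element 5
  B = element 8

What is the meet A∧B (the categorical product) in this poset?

Lower bounds of A=5 and B=8: {0,1}
  0 <= 1
  1 <= 1
glb = 1

Answer: A∧B = 1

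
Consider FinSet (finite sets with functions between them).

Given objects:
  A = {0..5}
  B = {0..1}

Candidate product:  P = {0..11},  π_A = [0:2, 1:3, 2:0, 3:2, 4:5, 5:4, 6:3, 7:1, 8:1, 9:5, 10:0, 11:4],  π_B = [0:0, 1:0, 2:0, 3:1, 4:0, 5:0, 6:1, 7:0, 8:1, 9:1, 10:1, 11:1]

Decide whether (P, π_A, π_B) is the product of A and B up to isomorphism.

|A|·|B| = 6·2 = 12;  |P| = 12
Check the pairing map k ↦ (π_A(k), π_B(k)):
  0 : (2,0)
  1 : (3,0)
  2 : (0,0)
  3 : (2,1)
  4 : (5,0)
  5 : (4,0)
  6 : (3,1)
  7 : (1,0)
  8 : (1,1)
  9 : (5,1)
  10 : (0,1)
  11 : (4,1)
distinct pairs in image: 12 / 12 needed
  → bijection onto A×B; projections well-typed.

Answer: VALID PRODUCT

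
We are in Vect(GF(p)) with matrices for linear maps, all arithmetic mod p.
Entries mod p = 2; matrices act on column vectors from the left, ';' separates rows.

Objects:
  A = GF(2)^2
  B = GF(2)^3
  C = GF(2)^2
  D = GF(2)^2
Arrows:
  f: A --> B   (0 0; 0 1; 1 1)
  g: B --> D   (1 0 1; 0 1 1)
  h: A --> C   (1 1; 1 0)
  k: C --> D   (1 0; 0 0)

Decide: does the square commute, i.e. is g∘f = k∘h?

Answer: DOES NOT COMMUTE

Trace:
Along f;g (path 1):
  e0=[1,0] f-->[0,0,1] g-->[1,1]
  e1=[0,1] f-->[0,1,1] g-->[1,0]
  result₁ = (1 1; 1 0)
Along h;k (path 2):
  e0=[1,0] h-->[1,1] k-->[1,0]
  e1=[0,1] h-->[1,0] k-->[1,0]
  result₂ = (1 1; 0 0)
Equal? distinct morphisms ✗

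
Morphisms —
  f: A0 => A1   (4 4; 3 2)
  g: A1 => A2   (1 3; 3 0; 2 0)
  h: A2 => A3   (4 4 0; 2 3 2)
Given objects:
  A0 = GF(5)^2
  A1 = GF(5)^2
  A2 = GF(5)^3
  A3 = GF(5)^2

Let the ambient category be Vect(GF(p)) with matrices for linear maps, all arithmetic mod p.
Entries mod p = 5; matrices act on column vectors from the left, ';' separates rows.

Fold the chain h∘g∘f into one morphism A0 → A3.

  e0=⟨1,0⟩ f=>⟨4,3⟩ g=>⟨3,2,3⟩ h=>⟨0,3⟩
  e1=⟨0,1⟩ f=>⟨4,2⟩ g=>⟨0,2,3⟩ h=>⟨3,2⟩
result: (0 3; 3 2)

Answer: (0 3; 3 2)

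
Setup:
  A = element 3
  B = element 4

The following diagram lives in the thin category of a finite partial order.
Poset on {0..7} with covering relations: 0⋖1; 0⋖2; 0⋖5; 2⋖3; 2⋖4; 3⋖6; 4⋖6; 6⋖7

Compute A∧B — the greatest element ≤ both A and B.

{x : x<=A ∧ x<=B} = {0,2}  (A=3, B=4)
  0 <= 2
  2 <= 2
glb = 2

Answer: A∧B = 2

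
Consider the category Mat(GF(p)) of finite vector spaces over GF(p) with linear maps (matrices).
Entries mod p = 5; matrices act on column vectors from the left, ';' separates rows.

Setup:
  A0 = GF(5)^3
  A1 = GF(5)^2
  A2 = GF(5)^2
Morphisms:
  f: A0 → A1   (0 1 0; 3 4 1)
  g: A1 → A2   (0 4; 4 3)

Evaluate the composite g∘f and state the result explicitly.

  e0=(1,0,0) f→(0,3) g→(2,4)
  e1=(0,1,0) f→(1,4) g→(1,1)
  e2=(0,0,1) f→(0,1) g→(4,3)
result: (2 1 4; 4 1 3)

Answer: (2 1 4; 4 1 3)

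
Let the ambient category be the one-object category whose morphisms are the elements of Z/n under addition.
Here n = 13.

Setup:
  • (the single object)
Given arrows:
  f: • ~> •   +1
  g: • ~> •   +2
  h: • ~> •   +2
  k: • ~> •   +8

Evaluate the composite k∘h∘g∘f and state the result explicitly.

Answer: +0

Derivation:
  0 +1≡1 +2≡3 +2≡5 +8≡0  (mod 13)
result: +0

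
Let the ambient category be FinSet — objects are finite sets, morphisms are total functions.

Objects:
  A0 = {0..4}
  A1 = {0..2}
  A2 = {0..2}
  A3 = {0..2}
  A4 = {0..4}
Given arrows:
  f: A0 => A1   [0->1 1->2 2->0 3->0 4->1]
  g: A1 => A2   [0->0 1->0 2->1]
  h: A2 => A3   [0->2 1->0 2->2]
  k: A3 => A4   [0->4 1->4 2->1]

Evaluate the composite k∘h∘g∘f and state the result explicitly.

Answer: [0->1 1->4 2->1 3->1 4->1]

Derivation:
  0 f=>1 g=>0 h=>2 k=>1
  1 f=>2 g=>1 h=>0 k=>4
  2 f=>0 g=>0 h=>2 k=>1
  3 f=>0 g=>0 h=>2 k=>1
  4 f=>1 g=>0 h=>2 k=>1
composite: [0->1 1->4 2->1 3->1 4->1]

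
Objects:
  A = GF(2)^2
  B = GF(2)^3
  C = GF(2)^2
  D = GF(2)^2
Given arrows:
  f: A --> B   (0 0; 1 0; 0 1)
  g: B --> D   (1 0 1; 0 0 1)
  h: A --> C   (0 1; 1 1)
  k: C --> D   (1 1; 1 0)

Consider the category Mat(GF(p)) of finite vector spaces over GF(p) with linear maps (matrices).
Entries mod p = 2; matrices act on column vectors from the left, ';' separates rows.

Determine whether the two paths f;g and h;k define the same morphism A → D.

Answer: DOES NOT COMMUTE

Derivation:
Path 1 = f;g:
  e0=(1,0) f-->(0,1,0) g-->(0,0)
  e1=(0,1) f-->(0,0,1) g-->(1,1)
  result₁ = (0 1; 0 1)
Path 2 = h;k:
  e0=(1,0) h-->(0,1) k-->(1,0)
  e1=(0,1) h-->(1,1) k-->(0,1)
  result₂ = (1 0; 0 1)
Equal? differ; not commutative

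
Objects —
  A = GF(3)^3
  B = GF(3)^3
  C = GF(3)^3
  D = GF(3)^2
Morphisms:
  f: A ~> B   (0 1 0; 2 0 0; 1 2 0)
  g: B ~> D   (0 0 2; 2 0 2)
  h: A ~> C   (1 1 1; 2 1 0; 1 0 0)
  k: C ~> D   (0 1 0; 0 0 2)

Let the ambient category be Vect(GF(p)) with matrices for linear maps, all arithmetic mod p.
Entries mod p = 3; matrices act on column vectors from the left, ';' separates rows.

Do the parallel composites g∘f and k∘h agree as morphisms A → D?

Answer: COMMUTES

Work:
1) trace f;g:
  e0=(1,0,0) f~>(0,2,1) g~>(2,2)
  e1=(0,1,0) f~>(1,0,2) g~>(1,0)
  e2=(0,0,1) f~>(0,0,0) g~>(0,0)
  composite₁ = (2 1 0; 2 0 0)
2) trace h;k:
  e0=(1,0,0) h~>(1,2,1) k~>(2,2)
  e1=(0,1,0) h~>(1,1,0) k~>(1,0)
  e2=(0,0,1) h~>(1,0,0) k~>(0,0)
  composite₂ = (2 1 0; 2 0 0)
Equal? YES — commutes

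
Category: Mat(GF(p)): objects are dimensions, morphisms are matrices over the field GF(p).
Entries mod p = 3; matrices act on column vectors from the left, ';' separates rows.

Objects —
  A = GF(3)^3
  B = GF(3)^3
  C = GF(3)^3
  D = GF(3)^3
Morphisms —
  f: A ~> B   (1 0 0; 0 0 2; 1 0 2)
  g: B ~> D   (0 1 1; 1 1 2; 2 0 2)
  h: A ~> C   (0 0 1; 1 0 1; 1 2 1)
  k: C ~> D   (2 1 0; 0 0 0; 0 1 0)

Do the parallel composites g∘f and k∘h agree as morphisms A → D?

Answer: DOES NOT COMMUTE

Derivation:
Along f;g (path 1):
  e0=(1,0,0) f~>(1,0,1) g~>(1,0,1)
  e1=(0,1,0) f~>(0,0,0) g~>(0,0,0)
  e2=(0,0,1) f~>(0,2,2) g~>(1,0,1)
  result₁ = (1 0 1; 0 0 0; 1 0 1)
Along h;k (path 2):
  e0=(1,0,0) h~>(0,1,1) k~>(1,0,1)
  e1=(0,1,0) h~>(0,0,2) k~>(0,0,0)
  e2=(0,0,1) h~>(1,1,1) k~>(0,0,1)
  result₂ = (1 0 0; 0 0 0; 1 0 1)
Equal? NO — does not commute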